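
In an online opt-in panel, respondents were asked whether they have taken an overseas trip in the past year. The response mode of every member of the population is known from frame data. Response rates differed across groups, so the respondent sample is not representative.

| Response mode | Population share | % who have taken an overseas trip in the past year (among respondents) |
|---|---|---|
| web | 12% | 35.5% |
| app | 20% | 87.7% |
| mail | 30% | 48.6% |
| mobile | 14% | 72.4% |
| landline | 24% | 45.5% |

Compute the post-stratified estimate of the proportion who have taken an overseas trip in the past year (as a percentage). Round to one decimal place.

Reweight to the known response mode distribution:
  web: 0.12 × 35.5 = 4.26
  app: 0.2 × 87.7 = 17.54
  mail: 0.3 × 48.6 = 14.58
  mobile: 0.14 × 72.4 = 10.136
  landline: 0.24 × 45.5 = 10.92
Post-stratified estimate = 57.436 → 57.4%.

57.4%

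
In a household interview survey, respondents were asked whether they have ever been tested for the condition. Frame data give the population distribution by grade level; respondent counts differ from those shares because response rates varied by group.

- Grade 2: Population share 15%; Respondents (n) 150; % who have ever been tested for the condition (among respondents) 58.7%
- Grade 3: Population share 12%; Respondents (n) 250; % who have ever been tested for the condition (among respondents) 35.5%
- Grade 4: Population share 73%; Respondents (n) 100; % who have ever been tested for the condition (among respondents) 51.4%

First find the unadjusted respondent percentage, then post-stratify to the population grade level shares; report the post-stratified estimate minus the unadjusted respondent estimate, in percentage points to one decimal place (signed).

Without adjustment, the pooled respondent share is:
  (150/500)×58.7 + (250/500)×35.5 + (100/500)×51.4 = 45.64%
Reweighting by population grade level shares:
  0.15×58.7 + 0.12×35.5 + 0.73×51.4 = 50.587%
Difference = 50.587 − 45.64 = 4.947 pp.

+4.9 percentage points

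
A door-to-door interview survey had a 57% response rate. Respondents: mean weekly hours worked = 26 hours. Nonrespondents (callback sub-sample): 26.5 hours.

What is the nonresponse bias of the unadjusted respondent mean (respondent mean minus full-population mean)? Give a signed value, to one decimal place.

-0.2

Nonresponse fraction = 1 − 0.57 = 0.43.
Bias = (nonresponse fraction) × (respondent mean − nonrespondent mean)
     = 0.43 × (26 − 26.5) = 0.43 × -0.5 = -0.215.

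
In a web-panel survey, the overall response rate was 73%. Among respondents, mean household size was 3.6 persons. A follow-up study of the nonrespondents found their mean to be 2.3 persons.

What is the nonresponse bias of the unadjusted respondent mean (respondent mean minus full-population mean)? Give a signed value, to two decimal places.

+0.35

Nonresponse fraction = 1 − 0.73 = 0.27.
Bias = (nonresponse fraction) × (respondent mean − nonrespondent mean)
     = 0.27 × (3.6 − 2.3) = 0.27 × 1.3 = 0.351.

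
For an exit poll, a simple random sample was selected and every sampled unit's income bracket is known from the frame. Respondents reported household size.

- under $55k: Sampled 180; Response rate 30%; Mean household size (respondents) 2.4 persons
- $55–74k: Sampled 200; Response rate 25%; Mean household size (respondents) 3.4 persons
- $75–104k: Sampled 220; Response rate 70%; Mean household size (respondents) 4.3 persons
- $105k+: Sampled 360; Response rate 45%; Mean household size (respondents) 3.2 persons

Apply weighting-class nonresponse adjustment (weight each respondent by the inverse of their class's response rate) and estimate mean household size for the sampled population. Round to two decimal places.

3.34

With weight = n_sampled/n_responded per class, the weighted class total is n_sampled:
  under $55k: 180 × 2.4 = 432
  $55–74k: 200 × 3.4 = 680
  $75–104k: 220 × 4.3 = 946
  $105k+: 360 × 3.2 = 1152
Adjusted estimate = 3210 / 960 = 3.34375 → 3.34.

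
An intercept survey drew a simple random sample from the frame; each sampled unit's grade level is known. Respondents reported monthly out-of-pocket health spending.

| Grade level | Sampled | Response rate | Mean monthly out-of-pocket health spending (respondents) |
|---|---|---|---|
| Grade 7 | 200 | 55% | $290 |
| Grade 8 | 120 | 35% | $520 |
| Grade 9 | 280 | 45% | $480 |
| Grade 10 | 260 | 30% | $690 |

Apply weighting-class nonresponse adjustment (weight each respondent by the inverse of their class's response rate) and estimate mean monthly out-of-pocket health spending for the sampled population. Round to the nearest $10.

$500

Each respondent's weight = sampled/responded in their class; summing within a class gives n_sampled, so:
  Grade 7: 200 × 290 = 58,000
  Grade 8: 120 × 520 = 62,400
  Grade 9: 280 × 480 = 134,400
  Grade 10: 260 × 690 = 179,400
Adjusted estimate = 434,200 / 860 = 504.884 → $500.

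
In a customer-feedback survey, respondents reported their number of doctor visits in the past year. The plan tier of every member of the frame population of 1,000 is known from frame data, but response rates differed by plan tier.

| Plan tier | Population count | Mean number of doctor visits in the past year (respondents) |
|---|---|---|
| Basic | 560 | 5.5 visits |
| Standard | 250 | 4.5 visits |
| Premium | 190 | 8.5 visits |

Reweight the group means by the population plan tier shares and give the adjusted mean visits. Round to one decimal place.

Reweight to the known plan tier distribution:
  Basic: (560/1,000) × 5.5 = 3.08
  Standard: (250/1,000) × 4.5 = 1.125
  Premium: (190/1,000) × 8.5 = 1.615
Post-stratified estimate = 5.82 → 5.8.

5.8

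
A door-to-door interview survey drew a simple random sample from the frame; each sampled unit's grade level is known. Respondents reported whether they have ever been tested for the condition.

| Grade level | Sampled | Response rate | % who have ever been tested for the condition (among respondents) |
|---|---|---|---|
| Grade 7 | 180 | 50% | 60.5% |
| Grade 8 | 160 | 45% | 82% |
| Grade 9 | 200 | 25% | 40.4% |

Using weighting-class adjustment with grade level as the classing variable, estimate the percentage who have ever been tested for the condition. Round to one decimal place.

Inverse-response-rate weighting restores each class to its sampled count, so class totals weight by n_sampled:
  Grade 7: 180 × 60.5 = 10,890
  Grade 8: 160 × 82 = 13,120
  Grade 9: 200 × 40.4 = 8080
Adjusted estimate = 32,090 / 540 = 59.4259 → 59.4%.

59.4%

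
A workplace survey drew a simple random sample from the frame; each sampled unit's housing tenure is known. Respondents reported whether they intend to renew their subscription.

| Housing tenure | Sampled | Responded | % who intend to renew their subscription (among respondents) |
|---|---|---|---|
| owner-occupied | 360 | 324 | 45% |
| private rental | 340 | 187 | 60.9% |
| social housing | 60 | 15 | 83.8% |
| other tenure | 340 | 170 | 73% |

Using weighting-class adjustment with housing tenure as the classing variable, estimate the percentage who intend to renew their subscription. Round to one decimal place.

Class response rates: owner-occupied 324/360 = 90%, private rental 187/340 = 55%, social housing 15/60 = 25%, other tenure 170/340 = 50%.
Weighting each respondent by the inverse class response rate inflates each class back to its sampled size, so the class weight is n_sampled:
  owner-occupied: 360 × 45 = 16,200
  private rental: 340 × 60.9 = 20,706
  social housing: 60 × 83.8 = 5028
  other tenure: 340 × 73 = 24,820
Adjusted estimate = 66,754 / 1,100 = 60.6855 → 60.7%.

60.7%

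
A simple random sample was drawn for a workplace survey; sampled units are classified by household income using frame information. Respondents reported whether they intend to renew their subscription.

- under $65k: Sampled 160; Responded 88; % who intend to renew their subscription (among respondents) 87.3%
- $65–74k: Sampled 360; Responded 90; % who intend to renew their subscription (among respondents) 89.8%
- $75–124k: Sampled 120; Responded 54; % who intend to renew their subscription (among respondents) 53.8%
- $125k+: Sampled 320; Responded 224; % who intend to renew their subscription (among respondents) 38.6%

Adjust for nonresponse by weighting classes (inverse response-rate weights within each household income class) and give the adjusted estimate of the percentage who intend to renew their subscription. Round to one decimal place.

67.8%

Response rates by class: under $65k 88/160 = 55%, $65–74k 90/360 = 25%, $75–124k 54/120 = 45%, $125k+ 224/320 = 70%.
With weight = n_sampled/n_responded per class, the weighted class total is n_sampled:
  under $65k: 160 × 87.3 = 13,968
  $65–74k: 360 × 89.8 = 32,328
  $75–124k: 120 × 53.8 = 6456
  $125k+: 320 × 38.6 = 12,352
Adjusted estimate = 65,104 / 960 = 67.8167 → 67.8%.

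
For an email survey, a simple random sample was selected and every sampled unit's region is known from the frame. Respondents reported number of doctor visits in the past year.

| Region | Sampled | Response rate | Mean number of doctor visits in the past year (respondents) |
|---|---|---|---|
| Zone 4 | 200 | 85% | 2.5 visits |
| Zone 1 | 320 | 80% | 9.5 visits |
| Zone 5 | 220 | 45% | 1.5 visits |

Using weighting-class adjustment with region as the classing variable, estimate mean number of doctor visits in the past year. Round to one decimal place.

Each respondent's weight = sampled/responded in their class; summing within a class gives n_sampled, so:
  Zone 4: 200 × 2.5 = 500
  Zone 1: 320 × 9.5 = 3040
  Zone 5: 220 × 1.5 = 330
Adjusted estimate = 3870 / 740 = 5.22973 → 5.2.

5.2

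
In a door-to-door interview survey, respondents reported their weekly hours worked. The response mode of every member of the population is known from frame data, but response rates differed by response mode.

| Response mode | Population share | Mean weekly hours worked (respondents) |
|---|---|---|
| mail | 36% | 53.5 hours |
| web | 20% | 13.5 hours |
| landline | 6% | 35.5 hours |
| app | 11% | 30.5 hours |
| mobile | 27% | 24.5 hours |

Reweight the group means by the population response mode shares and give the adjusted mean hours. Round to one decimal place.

Each cell contributes population-share × respondent value:
  mail: 0.36 × 53.5 = 19.26
  web: 0.2 × 13.5 = 2.7
  landline: 0.06 × 35.5 = 2.13
  app: 0.11 × 30.5 = 3.355
  mobile: 0.27 × 24.5 = 6.615
Post-stratified estimate = 34.06 → 34.1.

34.1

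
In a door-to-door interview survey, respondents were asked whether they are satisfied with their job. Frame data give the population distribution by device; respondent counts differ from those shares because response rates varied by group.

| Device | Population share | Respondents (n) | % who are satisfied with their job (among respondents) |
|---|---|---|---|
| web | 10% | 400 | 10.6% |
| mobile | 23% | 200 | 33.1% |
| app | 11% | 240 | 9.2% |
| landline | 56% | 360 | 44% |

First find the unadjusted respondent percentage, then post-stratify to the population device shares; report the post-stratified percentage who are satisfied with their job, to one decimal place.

34.3%

Naive respondent-only estimate (weights = respondent counts):
  (400/1200)×10.6 + (200/1200)×33.1 + (240/1200)×9.2 + (360/1200)×44 = 24.09%
Post-stratifying to population shares instead:
  0.1×10.6 + 0.23×33.1 + 0.11×9.2 + 0.56×44 = 34.325%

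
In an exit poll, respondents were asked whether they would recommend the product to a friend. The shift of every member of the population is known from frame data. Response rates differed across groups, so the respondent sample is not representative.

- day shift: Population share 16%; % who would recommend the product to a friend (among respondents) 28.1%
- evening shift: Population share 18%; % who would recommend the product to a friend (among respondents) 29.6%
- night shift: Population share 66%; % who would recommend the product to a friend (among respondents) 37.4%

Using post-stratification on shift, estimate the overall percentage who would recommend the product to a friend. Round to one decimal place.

Weight each group's respondent value by its population share:
  day shift: 0.16 × 28.1 = 4.496
  evening shift: 0.18 × 29.6 = 5.328
  night shift: 0.66 × 37.4 = 24.684
Post-stratified estimate = 34.508 → 34.5%.

34.5%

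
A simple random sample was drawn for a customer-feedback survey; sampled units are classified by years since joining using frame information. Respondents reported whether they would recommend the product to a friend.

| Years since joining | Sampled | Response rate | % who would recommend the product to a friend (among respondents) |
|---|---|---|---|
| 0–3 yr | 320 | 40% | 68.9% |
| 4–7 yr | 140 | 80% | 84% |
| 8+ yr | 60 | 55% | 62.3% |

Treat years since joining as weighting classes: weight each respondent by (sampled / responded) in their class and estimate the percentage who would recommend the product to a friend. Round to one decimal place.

72.2%

Each respondent's weight = sampled/responded in their class; summing within a class gives n_sampled, so:
  0–3 yr: 320 × 68.9 = 22,048
  4–7 yr: 140 × 84 = 11,760
  8+ yr: 60 × 62.3 = 3738
Adjusted estimate = 37,546 / 520 = 72.2038 → 72.2%.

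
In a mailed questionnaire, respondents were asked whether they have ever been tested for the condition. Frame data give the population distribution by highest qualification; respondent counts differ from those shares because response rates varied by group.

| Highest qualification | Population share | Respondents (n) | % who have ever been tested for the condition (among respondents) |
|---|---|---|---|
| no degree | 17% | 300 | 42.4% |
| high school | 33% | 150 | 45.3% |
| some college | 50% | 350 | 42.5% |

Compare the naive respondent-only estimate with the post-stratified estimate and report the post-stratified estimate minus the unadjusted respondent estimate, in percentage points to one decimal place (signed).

Without adjustment, the pooled respondent share is:
  (300/800)×42.4 + (150/800)×45.3 + (350/800)×42.5 = 42.9875%
Reweighting by population highest qualification shares:
  0.17×42.4 + 0.33×45.3 + 0.5×42.5 = 43.407%
Difference = 43.407 − 42.9875 = 0.4195 pp.

+0.4 percentage points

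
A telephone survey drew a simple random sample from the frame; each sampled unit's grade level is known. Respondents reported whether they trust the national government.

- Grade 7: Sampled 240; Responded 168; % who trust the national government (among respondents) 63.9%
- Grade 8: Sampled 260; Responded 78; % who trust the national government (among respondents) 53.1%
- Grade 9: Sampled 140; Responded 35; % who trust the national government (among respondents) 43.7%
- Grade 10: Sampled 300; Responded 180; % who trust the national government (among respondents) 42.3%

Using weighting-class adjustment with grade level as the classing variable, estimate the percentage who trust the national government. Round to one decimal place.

51.0%

Class response rates: Grade 7 168/240 = 70%, Grade 8 78/260 = 30%, Grade 9 35/140 = 25%, Grade 10 180/300 = 60%.
Inverse-response-rate weighting restores each class to its sampled count, so class totals weight by n_sampled:
  Grade 7: 240 × 63.9 = 15,336
  Grade 8: 260 × 53.1 = 13,806
  Grade 9: 140 × 43.7 = 6118
  Grade 10: 300 × 42.3 = 12,690
Adjusted estimate = 47,950 / 940 = 51.0106 → 51.0%.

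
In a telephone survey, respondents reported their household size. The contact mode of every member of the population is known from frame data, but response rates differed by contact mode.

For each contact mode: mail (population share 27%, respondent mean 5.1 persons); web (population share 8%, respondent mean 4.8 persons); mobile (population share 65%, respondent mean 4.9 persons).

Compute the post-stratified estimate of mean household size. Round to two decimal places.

Weight each group's respondent value by its population share:
  mail: 0.27 × 5.1 = 1.377
  web: 0.08 × 4.8 = 0.384
  mobile: 0.65 × 4.9 = 3.185
Post-stratified estimate = 4.946 → 4.95.

4.95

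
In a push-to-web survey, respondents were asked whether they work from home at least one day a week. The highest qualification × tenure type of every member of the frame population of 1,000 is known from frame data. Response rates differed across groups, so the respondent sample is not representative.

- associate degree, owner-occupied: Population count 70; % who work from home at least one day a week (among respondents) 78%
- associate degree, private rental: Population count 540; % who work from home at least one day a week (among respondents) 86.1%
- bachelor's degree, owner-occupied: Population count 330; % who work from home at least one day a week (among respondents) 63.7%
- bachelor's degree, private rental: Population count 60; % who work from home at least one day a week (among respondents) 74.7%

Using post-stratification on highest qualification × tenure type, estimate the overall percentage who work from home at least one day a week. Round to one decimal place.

77.5%

Reweight to the known highest qualification × tenure type distribution:
  associate degree, owner-occupied: (70/1,000) × 78 = 5.46
  associate degree, private rental: (540/1,000) × 86.1 = 46.494
  bachelor's degree, owner-occupied: (330/1,000) × 63.7 = 21.021
  bachelor's degree, private rental: (60/1,000) × 74.7 = 4.482
Post-stratified estimate = 77.457 → 77.5%.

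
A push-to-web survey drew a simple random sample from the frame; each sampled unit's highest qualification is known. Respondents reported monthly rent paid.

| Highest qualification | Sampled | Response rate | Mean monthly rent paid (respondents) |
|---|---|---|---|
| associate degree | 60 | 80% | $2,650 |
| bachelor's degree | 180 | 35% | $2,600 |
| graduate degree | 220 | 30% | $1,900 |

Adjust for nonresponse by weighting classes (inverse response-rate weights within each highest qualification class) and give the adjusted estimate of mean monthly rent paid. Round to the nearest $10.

$2,270

Each respondent's weight = sampled/responded in their class; summing within a class gives n_sampled, so:
  associate degree: 60 × 2650 = 159,000
  bachelor's degree: 180 × 2600 = 468,000
  graduate degree: 220 × 1900 = 418,000
Adjusted estimate = 1,045,000 / 460 = 2271.74 → $2,270.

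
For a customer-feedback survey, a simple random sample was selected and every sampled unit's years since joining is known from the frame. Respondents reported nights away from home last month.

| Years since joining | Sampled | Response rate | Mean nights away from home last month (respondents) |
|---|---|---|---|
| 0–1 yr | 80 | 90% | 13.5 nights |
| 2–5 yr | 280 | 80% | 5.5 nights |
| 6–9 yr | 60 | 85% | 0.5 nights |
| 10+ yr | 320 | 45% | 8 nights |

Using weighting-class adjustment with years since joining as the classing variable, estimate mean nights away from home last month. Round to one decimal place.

7.0

Inverse-response-rate weighting restores each class to its sampled count, so class totals weight by n_sampled:
  0–1 yr: 80 × 13.5 = 1080
  2–5 yr: 280 × 5.5 = 1540
  6–9 yr: 60 × 0.5 = 30
  10+ yr: 320 × 8 = 2560
Adjusted estimate = 5210 / 740 = 7.04054 → 7.0.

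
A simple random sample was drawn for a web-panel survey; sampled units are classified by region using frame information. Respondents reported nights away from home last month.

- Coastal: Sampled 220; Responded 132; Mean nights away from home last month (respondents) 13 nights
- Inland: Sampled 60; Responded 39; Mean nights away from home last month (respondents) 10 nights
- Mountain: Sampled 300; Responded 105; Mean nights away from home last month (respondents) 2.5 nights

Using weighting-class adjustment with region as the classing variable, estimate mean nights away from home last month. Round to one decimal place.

7.3

Class response rates: Coastal 132/220 = 60%, Inland 39/60 = 65%, Mountain 105/300 = 35%.
Each respondent's weight = sampled/responded in their class; summing within a class gives n_sampled, so:
  Coastal: 220 × 13 = 2860
  Inland: 60 × 10 = 600
  Mountain: 300 × 2.5 = 750
Adjusted estimate = 4210 / 580 = 7.25862 → 7.3.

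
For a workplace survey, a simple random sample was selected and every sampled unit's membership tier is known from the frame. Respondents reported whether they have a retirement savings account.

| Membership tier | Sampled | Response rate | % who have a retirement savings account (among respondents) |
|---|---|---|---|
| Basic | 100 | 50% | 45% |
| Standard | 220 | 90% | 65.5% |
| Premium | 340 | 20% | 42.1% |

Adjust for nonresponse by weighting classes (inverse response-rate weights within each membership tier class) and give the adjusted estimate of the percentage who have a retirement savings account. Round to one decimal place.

50.3%

Each respondent's weight = sampled/responded in their class; summing within a class gives n_sampled, so:
  Basic: 100 × 45 = 4500
  Standard: 220 × 65.5 = 14,410
  Premium: 340 × 42.1 = 14,314
Adjusted estimate = 33,224 / 660 = 50.3394 → 50.3%.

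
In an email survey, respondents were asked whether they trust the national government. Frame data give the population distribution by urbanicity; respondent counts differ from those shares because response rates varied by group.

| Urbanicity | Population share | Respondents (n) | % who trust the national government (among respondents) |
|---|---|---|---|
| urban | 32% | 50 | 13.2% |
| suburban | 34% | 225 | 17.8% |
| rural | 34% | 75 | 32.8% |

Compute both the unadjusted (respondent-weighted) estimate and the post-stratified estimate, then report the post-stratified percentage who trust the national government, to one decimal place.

21.4%

Without adjustment, the pooled respondent share is:
  (50/350)×13.2 + (225/350)×17.8 + (75/350)×32.8 = 20.3571%
Post-stratified estimate weights by population shares:
  0.32×13.2 + 0.34×17.8 + 0.34×32.8 = 21.428%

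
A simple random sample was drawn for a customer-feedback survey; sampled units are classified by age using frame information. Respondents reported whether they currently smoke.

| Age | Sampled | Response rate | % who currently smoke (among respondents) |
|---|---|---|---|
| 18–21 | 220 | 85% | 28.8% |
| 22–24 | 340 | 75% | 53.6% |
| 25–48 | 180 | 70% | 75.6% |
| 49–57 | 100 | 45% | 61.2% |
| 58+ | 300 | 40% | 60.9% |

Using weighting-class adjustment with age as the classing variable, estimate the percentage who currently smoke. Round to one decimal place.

Weighting each respondent by the inverse class response rate inflates each class back to its sampled size, so the class weight is n_sampled:
  18–21: 220 × 28.8 = 6336
  22–24: 340 × 53.6 = 18,224
  25–48: 180 × 75.6 = 13608
  49–57: 100 × 61.2 = 6120
  58+: 300 × 60.9 = 18,270
Adjusted estimate = 62,558 / 1,140 = 54.8754 → 54.9%.

54.9%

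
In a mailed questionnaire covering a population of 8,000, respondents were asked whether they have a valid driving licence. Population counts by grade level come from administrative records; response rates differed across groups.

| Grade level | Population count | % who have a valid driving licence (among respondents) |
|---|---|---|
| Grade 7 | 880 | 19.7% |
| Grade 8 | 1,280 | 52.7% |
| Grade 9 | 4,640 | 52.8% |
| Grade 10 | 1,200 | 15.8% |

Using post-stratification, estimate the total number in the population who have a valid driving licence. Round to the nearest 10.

3,490

Estimated count per cell = population count × respondent percentage:
  Grade 7: 880 × 19.7% = 173.36
  Grade 8: 1,280 × 52.7% = 674.56
  Grade 9: 4,640 × 52.8% = 2449.92
  Grade 10: 1,200 × 15.8% = 189.6
Estimated total = 3487.44 → 3,490.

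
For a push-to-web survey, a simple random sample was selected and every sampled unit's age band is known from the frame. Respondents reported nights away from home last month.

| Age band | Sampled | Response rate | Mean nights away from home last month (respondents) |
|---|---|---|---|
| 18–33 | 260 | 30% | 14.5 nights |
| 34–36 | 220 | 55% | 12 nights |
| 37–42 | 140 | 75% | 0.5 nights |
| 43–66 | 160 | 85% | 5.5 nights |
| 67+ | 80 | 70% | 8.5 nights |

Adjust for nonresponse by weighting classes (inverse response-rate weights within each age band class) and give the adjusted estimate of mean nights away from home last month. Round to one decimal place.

9.3

Each respondent's weight = sampled/responded in their class; summing within a class gives n_sampled, so:
  18–33: 260 × 14.5 = 3770
  34–36: 220 × 12 = 2640
  37–42: 140 × 0.5 = 70
  43–66: 160 × 5.5 = 880
  67+: 80 × 8.5 = 680
Adjusted estimate = 8040 / 860 = 9.34884 → 9.3.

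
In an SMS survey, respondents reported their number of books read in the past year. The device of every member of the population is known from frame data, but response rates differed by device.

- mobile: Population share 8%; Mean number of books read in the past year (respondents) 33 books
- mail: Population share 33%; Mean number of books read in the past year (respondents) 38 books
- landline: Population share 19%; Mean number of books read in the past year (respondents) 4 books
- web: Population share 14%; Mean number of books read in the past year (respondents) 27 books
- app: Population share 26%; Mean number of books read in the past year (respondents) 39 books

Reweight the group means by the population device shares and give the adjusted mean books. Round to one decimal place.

Reweight to the known device distribution:
  mobile: 0.08 × 33 = 2.64
  mail: 0.33 × 38 = 12.54
  landline: 0.19 × 4 = 0.76
  web: 0.14 × 27 = 3.78
  app: 0.26 × 39 = 10.14
Post-stratified estimate = 29.86 → 29.9.

29.9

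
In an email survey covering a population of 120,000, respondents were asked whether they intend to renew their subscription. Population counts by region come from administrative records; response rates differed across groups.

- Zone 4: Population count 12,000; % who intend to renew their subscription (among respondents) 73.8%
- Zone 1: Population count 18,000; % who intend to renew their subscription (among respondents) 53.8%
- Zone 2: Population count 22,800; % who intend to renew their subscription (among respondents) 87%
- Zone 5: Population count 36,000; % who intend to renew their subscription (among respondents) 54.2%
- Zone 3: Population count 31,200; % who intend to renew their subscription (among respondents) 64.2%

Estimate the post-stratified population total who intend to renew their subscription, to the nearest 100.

77,900

Estimated count per cell = population count × respondent percentage:
  Zone 4: 12,000 × 73.8% = 8856
  Zone 1: 18,000 × 53.8% = 9684
  Zone 2: 22,800 × 87% = 19,836
  Zone 5: 36,000 × 54.2% = 19,512
  Zone 3: 31,200 × 64.2% = 20030.4
Estimated total = 77918.4 → 77,900.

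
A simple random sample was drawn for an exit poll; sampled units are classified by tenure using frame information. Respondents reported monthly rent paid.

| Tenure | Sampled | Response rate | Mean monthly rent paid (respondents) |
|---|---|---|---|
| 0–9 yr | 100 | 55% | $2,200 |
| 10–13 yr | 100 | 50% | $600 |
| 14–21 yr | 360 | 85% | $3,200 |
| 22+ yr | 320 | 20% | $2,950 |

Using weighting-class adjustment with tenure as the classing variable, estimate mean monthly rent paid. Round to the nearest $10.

$2,700

Weighting each respondent by the inverse class response rate inflates each class back to its sampled size, so the class weight is n_sampled:
  0–9 yr: 100 × 2200 = 220,000
  10–13 yr: 100 × 600 = 60,000
  14–21 yr: 360 × 3200 = 1,152,000
  22+ yr: 320 × 2950 = 944,000
Adjusted estimate = 2,376,000 / 880 = 2700 → $2,700.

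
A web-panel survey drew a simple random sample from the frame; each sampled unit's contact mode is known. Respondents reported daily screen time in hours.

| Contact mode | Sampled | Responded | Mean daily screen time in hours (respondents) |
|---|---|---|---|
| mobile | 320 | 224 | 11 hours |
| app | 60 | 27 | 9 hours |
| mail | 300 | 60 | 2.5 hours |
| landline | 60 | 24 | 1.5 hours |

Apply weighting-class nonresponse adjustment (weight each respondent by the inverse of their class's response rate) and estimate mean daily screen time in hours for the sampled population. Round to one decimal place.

6.6

Response rates by class: mobile 224/320 = 70%, app 27/60 = 45%, mail 60/300 = 20%, landline 24/60 = 40%.
With weight = n_sampled/n_responded per class, the weighted class total is n_sampled:
  mobile: 320 × 11 = 3520
  app: 60 × 9 = 540
  mail: 300 × 2.5 = 750
  landline: 60 × 1.5 = 90
Adjusted estimate = 4900 / 740 = 6.62162 → 6.6.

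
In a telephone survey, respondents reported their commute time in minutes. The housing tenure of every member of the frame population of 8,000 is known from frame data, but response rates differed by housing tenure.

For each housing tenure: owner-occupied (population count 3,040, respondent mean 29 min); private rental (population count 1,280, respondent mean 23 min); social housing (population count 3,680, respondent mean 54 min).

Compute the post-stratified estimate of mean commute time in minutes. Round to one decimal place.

39.5

Post-stratification weights by population share, not respondent share:
  owner-occupied: (3,040/8,000) × 29 = 11.02
  private rental: (1,280/8,000) × 23 = 3.68
  social housing: (3,680/8,000) × 54 = 24.84
Post-stratified estimate = 39.54 → 39.5.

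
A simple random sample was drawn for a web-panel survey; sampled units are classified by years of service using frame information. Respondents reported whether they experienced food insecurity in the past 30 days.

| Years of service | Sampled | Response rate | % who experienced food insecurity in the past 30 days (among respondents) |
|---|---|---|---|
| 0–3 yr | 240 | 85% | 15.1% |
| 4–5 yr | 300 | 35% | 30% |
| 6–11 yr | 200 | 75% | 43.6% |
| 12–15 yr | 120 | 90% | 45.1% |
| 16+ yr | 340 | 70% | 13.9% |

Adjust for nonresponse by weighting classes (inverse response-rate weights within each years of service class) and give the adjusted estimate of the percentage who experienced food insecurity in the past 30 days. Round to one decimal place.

Inverse-response-rate weighting restores each class to its sampled count, so class totals weight by n_sampled:
  0–3 yr: 240 × 15.1 = 3624
  4–5 yr: 300 × 30 = 9000
  6–11 yr: 200 × 43.6 = 8720
  12–15 yr: 120 × 45.1 = 5412
  16+ yr: 340 × 13.9 = 4726
Adjusted estimate = 31,482 / 1,200 = 26.235 → 26.2%.

26.2%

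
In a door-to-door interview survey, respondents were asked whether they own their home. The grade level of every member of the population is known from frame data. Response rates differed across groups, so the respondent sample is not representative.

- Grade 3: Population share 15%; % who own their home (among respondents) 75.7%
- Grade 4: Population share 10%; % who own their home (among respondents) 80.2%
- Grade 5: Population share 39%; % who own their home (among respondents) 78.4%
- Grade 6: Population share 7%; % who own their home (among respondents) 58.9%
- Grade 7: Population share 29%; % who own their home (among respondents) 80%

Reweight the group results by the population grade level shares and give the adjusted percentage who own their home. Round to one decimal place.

77.3%

Post-stratification weights by population share, not respondent share:
  Grade 3: 0.15 × 75.7 = 11.355
  Grade 4: 0.1 × 80.2 = 8.02
  Grade 5: 0.39 × 78.4 = 30.576
  Grade 6: 0.07 × 58.9 = 4.123
  Grade 7: 0.29 × 80 = 23.2
Post-stratified estimate = 77.274 → 77.3%.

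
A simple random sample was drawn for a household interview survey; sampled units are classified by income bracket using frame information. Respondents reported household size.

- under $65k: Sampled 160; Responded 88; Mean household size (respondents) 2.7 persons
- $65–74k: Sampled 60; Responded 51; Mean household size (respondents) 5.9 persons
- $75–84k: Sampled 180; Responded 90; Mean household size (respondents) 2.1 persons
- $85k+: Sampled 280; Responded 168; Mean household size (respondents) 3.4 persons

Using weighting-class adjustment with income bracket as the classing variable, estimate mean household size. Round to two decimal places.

Response rates by class: under $65k 88/160 = 55%, $65–74k 51/60 = 85%, $75–84k 90/180 = 50%, $85k+ 168/280 = 60%.
Each respondent's weight = sampled/responded in their class; summing within a class gives n_sampled, so:
  under $65k: 160 × 2.7 = 432
  $65–74k: 60 × 5.9 = 354
  $75–84k: 180 × 2.1 = 378
  $85k+: 280 × 3.4 = 952
Adjusted estimate = 2116 / 680 = 3.11177 → 3.11.

3.11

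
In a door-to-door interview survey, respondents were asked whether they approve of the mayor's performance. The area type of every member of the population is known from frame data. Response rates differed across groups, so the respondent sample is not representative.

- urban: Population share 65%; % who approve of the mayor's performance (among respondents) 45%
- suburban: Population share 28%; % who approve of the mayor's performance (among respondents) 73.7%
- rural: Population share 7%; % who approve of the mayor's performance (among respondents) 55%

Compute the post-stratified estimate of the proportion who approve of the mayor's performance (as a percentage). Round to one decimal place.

Each cell contributes population-share × respondent value:
  urban: 0.65 × 45 = 29.25
  suburban: 0.28 × 73.7 = 20.636
  rural: 0.07 × 55 = 3.85
Post-stratified estimate = 53.736 → 53.7%.

53.7%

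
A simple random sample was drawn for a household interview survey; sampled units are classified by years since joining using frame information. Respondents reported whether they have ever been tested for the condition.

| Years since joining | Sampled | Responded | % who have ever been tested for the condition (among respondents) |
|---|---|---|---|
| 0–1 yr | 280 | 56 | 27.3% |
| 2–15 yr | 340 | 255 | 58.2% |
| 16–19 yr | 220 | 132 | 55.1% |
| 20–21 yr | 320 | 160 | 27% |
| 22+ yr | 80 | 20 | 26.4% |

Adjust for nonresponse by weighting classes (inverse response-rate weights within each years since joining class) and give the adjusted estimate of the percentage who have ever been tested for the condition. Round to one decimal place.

Class response rates: 0–1 yr 56/280 = 20%, 2–15 yr 255/340 = 75%, 16–19 yr 132/220 = 60%, 20–21 yr 160/320 = 50%, 22+ yr 20/80 = 25%.
Weighting each respondent by the inverse class response rate inflates each class back to its sampled size, so the class weight is n_sampled:
  0–1 yr: 280 × 27.3 = 7644
  2–15 yr: 340 × 58.2 = 19,788
  16–19 yr: 220 × 55.1 = 12,122
  20–21 yr: 320 × 27 = 8640
  22+ yr: 80 × 26.4 = 2112
Adjusted estimate = 50,306 / 1,240 = 40.5694 → 40.6%.

40.6%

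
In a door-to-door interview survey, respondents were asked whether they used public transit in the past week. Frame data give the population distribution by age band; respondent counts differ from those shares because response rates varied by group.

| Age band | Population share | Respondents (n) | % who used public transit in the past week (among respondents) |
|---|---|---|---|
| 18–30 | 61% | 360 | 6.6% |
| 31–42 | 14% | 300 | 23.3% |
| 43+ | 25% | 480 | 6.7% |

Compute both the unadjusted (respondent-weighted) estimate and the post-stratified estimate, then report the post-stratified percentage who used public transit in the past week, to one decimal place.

Unadjusted (pooled respondent) estimate weights by respondent counts:
  (360/1140)×6.6 + (300/1140)×23.3 + (480/1140)×6.7 = 11.0368%
Reweighting by population age band shares:
  0.61×6.6 + 0.14×23.3 + 0.25×6.7 = 8.963%

9.0%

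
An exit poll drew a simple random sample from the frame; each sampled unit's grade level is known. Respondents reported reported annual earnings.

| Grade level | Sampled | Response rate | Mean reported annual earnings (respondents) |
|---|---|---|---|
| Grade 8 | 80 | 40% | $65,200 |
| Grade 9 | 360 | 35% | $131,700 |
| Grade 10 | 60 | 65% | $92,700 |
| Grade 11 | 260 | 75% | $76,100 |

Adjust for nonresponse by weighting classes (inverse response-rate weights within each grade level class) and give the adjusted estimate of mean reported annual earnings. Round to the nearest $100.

Inverse-response-rate weighting restores each class to its sampled count, so class totals weight by n_sampled:
  Grade 8: 80 × 65,200 = 5,216,000
  Grade 9: 360 × 131,700 = 47,412,000
  Grade 10: 60 × 92,700 = 5,562,000
  Grade 11: 260 × 76,100 = 19,786,000
Adjusted estimate = 77,976,000 / 760 = 102,600 → $102,600.

$102,600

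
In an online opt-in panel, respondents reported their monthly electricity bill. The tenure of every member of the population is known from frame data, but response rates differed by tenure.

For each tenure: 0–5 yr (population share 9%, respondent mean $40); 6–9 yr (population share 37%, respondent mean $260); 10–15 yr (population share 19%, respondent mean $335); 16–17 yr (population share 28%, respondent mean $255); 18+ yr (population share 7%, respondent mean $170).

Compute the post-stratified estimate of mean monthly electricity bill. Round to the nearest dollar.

Reweight to the known tenure distribution:
  0–5 yr: 0.09 × 40 = 3.6
  6–9 yr: 0.37 × 260 = 96.2
  10–15 yr: 0.19 × 335 = 63.65
  16–17 yr: 0.28 × 255 = 71.4
  18+ yr: 0.07 × 170 = 11.9
Post-stratified estimate = 246.75 → $247.

$247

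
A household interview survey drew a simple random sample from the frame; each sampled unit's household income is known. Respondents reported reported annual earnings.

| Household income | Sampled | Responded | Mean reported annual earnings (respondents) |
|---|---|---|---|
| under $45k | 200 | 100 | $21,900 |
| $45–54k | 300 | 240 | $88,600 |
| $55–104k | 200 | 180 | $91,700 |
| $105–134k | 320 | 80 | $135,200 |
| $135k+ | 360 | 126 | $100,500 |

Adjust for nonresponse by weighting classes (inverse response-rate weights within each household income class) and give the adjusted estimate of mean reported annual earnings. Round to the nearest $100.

Class response rates: under $45k 100/200 = 50%, $45–54k 240/300 = 80%, $55–104k 180/200 = 90%, $105–134k 80/320 = 25%, $135k+ 126/360 = 35%.
Weighting each respondent by the inverse class response rate inflates each class back to its sampled size, so the class weight is n_sampled:
  under $45k: 200 × 21,900 = 4,380,000
  $45–54k: 300 × 88,600 = 26,580,000
  $55–104k: 200 × 91,700 = 18,340,000
  $105–134k: 320 × 135,200 = 43,264,000
  $135k+: 360 × 100,500 = 36,180,000
Adjusted estimate = 128,744,000 / 1,380 = 93292.8 → $93,300.

$93,300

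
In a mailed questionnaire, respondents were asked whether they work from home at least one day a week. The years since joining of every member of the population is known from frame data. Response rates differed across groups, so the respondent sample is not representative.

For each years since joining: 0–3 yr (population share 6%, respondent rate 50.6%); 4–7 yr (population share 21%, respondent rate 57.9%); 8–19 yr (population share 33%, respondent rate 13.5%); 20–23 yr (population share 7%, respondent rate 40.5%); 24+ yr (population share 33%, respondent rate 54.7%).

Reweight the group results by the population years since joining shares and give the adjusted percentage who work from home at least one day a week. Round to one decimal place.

Each cell contributes population-share × respondent value:
  0–3 yr: 0.06 × 50.6 = 3.036
  4–7 yr: 0.21 × 57.9 = 12.159
  8–19 yr: 0.33 × 13.5 = 4.455
  20–23 yr: 0.07 × 40.5 = 2.835
  24+ yr: 0.33 × 54.7 = 18.051
Post-stratified estimate = 40.536 → 40.5%.

40.5%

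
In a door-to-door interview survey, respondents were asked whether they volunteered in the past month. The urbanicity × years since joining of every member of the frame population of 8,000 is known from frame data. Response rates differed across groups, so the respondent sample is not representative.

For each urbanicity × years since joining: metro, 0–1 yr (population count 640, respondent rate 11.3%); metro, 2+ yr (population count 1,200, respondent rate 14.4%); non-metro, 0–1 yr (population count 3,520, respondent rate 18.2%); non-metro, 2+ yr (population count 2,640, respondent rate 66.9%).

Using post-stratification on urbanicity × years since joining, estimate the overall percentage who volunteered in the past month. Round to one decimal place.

33.1%

Weight each group's respondent value by its population share:
  metro, 0–1 yr: (640/8,000) × 11.3 = 0.904
  metro, 2+ yr: (1,200/8,000) × 14.4 = 2.16
  non-metro, 0–1 yr: (3,520/8,000) × 18.2 = 8.008
  non-metro, 2+ yr: (2,640/8,000) × 66.9 = 22.077
Post-stratified estimate = 33.149 → 33.1%.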